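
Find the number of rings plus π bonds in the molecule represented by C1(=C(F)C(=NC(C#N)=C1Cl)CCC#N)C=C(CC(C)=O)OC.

10

Molecular formula from the SMILES: C15H13ClFN3O2.
DoU = (2C + 2 + N − H − X)/2 = (2·15 + 2 + 3 − 13 − 2)/2 = 20/2 = 10.
(Structurally: 1 ring(s) + 9 π bond(s) = 10.)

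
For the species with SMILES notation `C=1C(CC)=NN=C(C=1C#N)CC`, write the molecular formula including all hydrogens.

Heavy atoms from the SMILES: 9 C, 3 N.
Implicit hydrogens by atom environment:
  3 × C (aromatic): no H
  2 × C: 3 H each → 6
  2 × C: 2 H each → 4
  2 × N (aromatic): no H
  1 × C (aromatic): 1 H
  1 × C: no H
  1 × N: no H
  Total hydrogens = 11.
Molecular formula: C9H11N3

C9H11N3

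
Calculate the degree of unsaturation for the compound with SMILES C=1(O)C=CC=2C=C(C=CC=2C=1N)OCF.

7

Molecular formula from the SMILES: C11H10FNO2.
DoU = (2C + 2 + N − H − X)/2 = (2·11 + 2 + 1 − 10 − 1)/2 = 14/2 = 7.
(Structurally: 2 ring(s) + 5 π bond(s) = 7.)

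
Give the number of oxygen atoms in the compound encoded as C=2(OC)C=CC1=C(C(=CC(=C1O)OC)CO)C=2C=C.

The symbol for oxygen appears 4 times in the SMILES.

4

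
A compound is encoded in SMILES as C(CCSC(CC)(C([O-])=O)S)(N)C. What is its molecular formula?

C8H16NO2S2-

Heavy atoms from the SMILES: 8 C, 1 N, 2 O, 2 S.
Implicit hydrogens by atom environment:
  3 × C: 2 H each → 6
  2 × C: 3 H each → 6
  2 × C: no H
  1 × C: 1 H
  1 × N: 2 H
  1 × O: no H
  1 × O (charge -1): no H
  1 × S: 1 H
  1 × S: no H
  Total hydrogens = 16.
Net charge -1.
Molecular formula: C8H16NO2S2-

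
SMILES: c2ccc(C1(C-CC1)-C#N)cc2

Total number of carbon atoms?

11

The symbol for carbon appears 11 times in the SMILES. Lowercase c denotes aromatic carbon and counts toward C.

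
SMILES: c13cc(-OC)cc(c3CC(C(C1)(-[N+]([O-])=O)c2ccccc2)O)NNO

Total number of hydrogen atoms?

Hydrogens are implicit in SMILES; fill each atom to its normal valence:
  7 × C (aromatic): 1 H each → 7
  5 × C (aromatic): no H
  2 × C: 2 H each → 4
  2 × N: 1 H each → 2
  2 × O: 1 H each → 2
  2 × O: no H
  1 × C: 3 H
  1 × C: 1 H
  1 × C: no H
  1 × N (charge +1): no H
  1 × O (charge -1): no H
  Total hydrogens = 19.

19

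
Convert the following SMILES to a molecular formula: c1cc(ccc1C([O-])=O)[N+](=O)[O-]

C7H4NO4-

Heavy atoms from the SMILES: 7 C, 1 N, 4 O.
Implicit hydrogens by atom environment:
  4 × C (aromatic): 1 H each → 4
  2 × C (aromatic): no H
  2 × O: no H
  2 × O (charge -1): no H
  1 × C: no H
  1 × N (charge +1): no H
  Total hydrogens = 4.
Net charge -1.
Molecular formula: C7H4NO4-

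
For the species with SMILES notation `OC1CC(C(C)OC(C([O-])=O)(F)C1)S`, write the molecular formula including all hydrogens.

Heavy atoms from the SMILES: 8 C, 1 F, 4 O, 1 S.
Implicit hydrogens by atom environment:
  3 × C: 1 H each → 3
  2 × C: 2 H each → 4
  2 × C: no H
  2 × O: no H
  1 × C: 3 H
  1 × F: no H
  1 × O: 1 H
  1 × O (charge -1): no H
  1 × S: 1 H
  Total hydrogens = 12.
Net charge -1.
Molecular formula: C8H12FO4S-

C8H12FO4S-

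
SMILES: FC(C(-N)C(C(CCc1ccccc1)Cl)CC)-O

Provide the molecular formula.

Heavy atoms from the SMILES: 14 C, 1 Cl, 1 F, 1 N, 1 O.
Implicit hydrogens by atom environment:
  5 × C (aromatic): 1 H each → 5
  4 × C: 1 H each → 4
  3 × C: 2 H each → 6
  1 × C: 3 H
  1 × C (aromatic): no H
  1 × Cl: no H
  1 × F: no H
  1 × N: 2 H
  1 × O: 1 H
  Total hydrogens = 21.
Molecular formula: C14H21ClFNO

C14H21ClFNO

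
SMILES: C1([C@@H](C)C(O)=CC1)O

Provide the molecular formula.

C6H10O2

Heavy atoms from the SMILES: 6 C, 2 O.
Implicit hydrogens by atom environment:
  3 × C: 1 H each → 3
  2 × O: 1 H each → 2
  1 × C: 3 H
  1 × C: 2 H
  1 × C: no H
  Total hydrogens = 10.
Molecular formula: C6H10O2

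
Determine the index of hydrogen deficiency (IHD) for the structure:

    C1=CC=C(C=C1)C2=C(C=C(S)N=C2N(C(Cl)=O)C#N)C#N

Molecular formula from the SMILES: C14H7ClN4OS.
DoU = (2C + 2 + N − H − X)/2 = (2·14 + 2 + 4 − 7 − 1)/2 = 26/2 = 13.
(Structurally: 2 ring(s) + 11 π bond(s) = 13.)

13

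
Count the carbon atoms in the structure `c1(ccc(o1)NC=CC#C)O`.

The symbol for carbon appears 8 times in the SMILES. Lowercase c denotes aromatic carbon and counts toward C.

8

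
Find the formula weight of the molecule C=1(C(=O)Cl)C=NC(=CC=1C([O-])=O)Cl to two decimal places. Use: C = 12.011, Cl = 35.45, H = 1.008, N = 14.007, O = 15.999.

219.00

Molecular formula: C7H2Cl2NO3-.
M = 7×12.011 + 2×35.45 + 2×1.008 + 1×14.007 + 3×15.999 = 219.00 g/mol.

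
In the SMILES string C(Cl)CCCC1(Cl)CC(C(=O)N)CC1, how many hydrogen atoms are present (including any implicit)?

17

Hydrogens are implicit in SMILES; fill each atom to its normal valence:
  7 × C: 2 H each → 14
  2 × C: no H
  2 × Cl: no H
  1 × C: 1 H
  1 × N: 2 H
  1 × O: no H
  Total hydrogens = 17.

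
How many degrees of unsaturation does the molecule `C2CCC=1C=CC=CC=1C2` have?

5

Molecular formula from the SMILES: C10H12.
DoU = (2C + 2 + N − H − X)/2 = (2·10 + 2 + 0 − 12 − 0)/2 = 10/2 = 5.
(Structurally: 2 ring(s) + 3 π bond(s) = 5.)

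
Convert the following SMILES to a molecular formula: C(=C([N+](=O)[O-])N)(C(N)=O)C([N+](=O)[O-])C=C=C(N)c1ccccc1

C13H13N5O5

Heavy atoms from the SMILES: 13 C, 5 N, 5 O.
Implicit hydrogens by atom environment:
  5 × C (aromatic): 1 H each → 5
  5 × C: no H
  3 × N: 2 H each → 6
  3 × O: no H
  2 × C: 1 H each → 2
  2 × N (charge +1): no H
  2 × O (charge -1): no H
  1 × C (aromatic): no H
  Total hydrogens = 13.
Molecular formula: C13H13N5O5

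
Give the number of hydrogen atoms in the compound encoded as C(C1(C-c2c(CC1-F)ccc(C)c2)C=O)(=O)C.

15

Hydrogens are implicit in SMILES; fill each atom to its normal valence:
  3 × C (aromatic): 1 H each → 3
  3 × C (aromatic): no H
  2 × C: 3 H each → 6
  2 × C: 2 H each → 4
  2 × C: 1 H each → 2
  2 × C: no H
  2 × O: no H
  1 × F: no H
  Total hydrogens = 15.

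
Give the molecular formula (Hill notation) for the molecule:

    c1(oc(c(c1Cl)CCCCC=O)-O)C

Heavy atoms from the SMILES: 10 C, 1 Cl, 3 O.
Implicit hydrogens by atom environment:
  4 × C: 2 H each → 8
  4 × C (aromatic): no H
  1 × C: 3 H
  1 × C: 1 H
  1 × Cl: no H
  1 × O: 1 H
  1 × O (aromatic): no H
  1 × O: no H
  Total hydrogens = 13.
Molecular formula: C10H13ClO3

C10H13ClO3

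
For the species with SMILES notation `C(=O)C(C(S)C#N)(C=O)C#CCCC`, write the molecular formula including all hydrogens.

C10H11NO2S

Heavy atoms from the SMILES: 10 C, 1 N, 2 O, 1 S.
Implicit hydrogens by atom environment:
  4 × C: no H
  3 × C: 1 H each → 3
  2 × C: 2 H each → 4
  2 × O: no H
  1 × C: 3 H
  1 × N: no H
  1 × S: 1 H
  Total hydrogens = 11.
Molecular formula: C10H11NO2S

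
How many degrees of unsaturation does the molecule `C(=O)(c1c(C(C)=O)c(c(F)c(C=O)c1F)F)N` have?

7

Molecular formula from the SMILES: C10H6F3NO3.
DoU = (2C + 2 + N − H − X)/2 = (2·10 + 2 + 1 − 6 − 3)/2 = 14/2 = 7.
(Structurally: 1 ring(s) + 6 π bond(s) = 7.)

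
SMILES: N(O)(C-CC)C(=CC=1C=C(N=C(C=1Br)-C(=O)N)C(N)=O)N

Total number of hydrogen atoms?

16

Hydrogens are implicit in SMILES; fill each atom to its normal valence:
  4 × C (aromatic): no H
  3 × C: no H
  3 × N: 2 H each → 6
  2 × C: 2 H each → 4
  2 × O: no H
  1 × Br: no H
  1 × C: 3 H
  1 × C (aromatic): 1 H
  1 × C: 1 H
  1 × N (aromatic): no H
  1 × N: no H
  1 × O: 1 H
  Total hydrogens = 16.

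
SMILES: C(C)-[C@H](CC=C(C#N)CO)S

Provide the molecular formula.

C8H13NOS

Heavy atoms from the SMILES: 8 C, 1 N, 1 O, 1 S.
Implicit hydrogens by atom environment:
  3 × C: 2 H each → 6
  2 × C: 1 H each → 2
  2 × C: no H
  1 × C: 3 H
  1 × N: no H
  1 × O: 1 H
  1 × S: 1 H
  Total hydrogens = 13.
Molecular formula: C8H13NOS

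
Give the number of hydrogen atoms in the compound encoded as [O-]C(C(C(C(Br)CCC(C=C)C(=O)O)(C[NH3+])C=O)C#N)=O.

17

Hydrogens are implicit in SMILES; fill each atom to its normal valence:
  5 × C: 1 H each → 5
  4 × C: 2 H each → 8
  4 × C: no H
  3 × O: no H
  1 × Br: no H
  1 × N (charge +1): 3 H
  1 × N: no H
  1 × O: 1 H
  1 × O (charge -1): no H
  Total hydrogens = 17.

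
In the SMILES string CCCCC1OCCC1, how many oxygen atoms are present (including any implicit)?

1

The symbol for oxygen appears 1 time in the SMILES.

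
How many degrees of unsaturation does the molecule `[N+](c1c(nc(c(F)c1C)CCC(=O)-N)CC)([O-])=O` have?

Molecular formula from the SMILES: C11H14FN3O3.
DoU = (2C + 2 + N − H − X)/2 = (2·11 + 2 + 3 − 14 − 1)/2 = 12/2 = 6.
(Structurally: 1 ring(s) + 5 π bond(s) = 6.)

6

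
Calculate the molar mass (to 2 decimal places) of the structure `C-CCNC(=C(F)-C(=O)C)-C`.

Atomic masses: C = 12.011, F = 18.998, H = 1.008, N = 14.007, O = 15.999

159.20

Molecular formula: C8H14FNO.
M = 8×12.011 + 1×18.998 + 14×1.008 + 1×14.007 + 1×15.999 = 159.20 g/mol.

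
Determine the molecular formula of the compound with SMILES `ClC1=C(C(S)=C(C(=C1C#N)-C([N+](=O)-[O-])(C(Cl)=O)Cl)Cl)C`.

C10H4Cl4N2O3S

Heavy atoms from the SMILES: 10 C, 4 Cl, 2 N, 3 O, 1 S.
Implicit hydrogens by atom environment:
  6 × C (aromatic): no H
  4 × Cl: no H
  3 × C: no H
  2 × O: no H
  1 × C: 3 H
  1 × N (charge +1): no H
  1 × N: no H
  1 × O (charge -1): no H
  1 × S: 1 H
  Total hydrogens = 4.
Molecular formula: C10H4Cl4N2O3S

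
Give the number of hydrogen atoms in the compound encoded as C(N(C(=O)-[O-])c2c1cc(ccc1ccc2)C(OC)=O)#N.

Hydrogens are implicit in SMILES; fill each atom to its normal valence:
  6 × C (aromatic): 1 H each → 6
  4 × C (aromatic): no H
  3 × C: no H
  3 × O: no H
  2 × N: no H
  1 × C: 3 H
  1 × O (charge -1): no H
  Total hydrogens = 9.

9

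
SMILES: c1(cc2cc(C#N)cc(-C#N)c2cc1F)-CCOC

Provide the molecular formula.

Heavy atoms from the SMILES: 15 C, 1 F, 2 N, 1 O.
Implicit hydrogens by atom environment:
  6 × C (aromatic): no H
  4 × C (aromatic): 1 H each → 4
  2 × C: 2 H each → 4
  2 × C: no H
  2 × N: no H
  1 × C: 3 H
  1 × F: no H
  1 × O: no H
  Total hydrogens = 11.
Molecular formula: C15H11FN2O

C15H11FN2O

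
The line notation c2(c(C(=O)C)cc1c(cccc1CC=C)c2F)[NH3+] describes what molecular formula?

C15H15FNO+

Heavy atoms from the SMILES: 15 C, 1 F, 1 N, 1 O.
Implicit hydrogens by atom environment:
  6 × C (aromatic): no H
  4 × C (aromatic): 1 H each → 4
  2 × C: 2 H each → 4
  1 × C: 3 H
  1 × C: 1 H
  1 × C: no H
  1 × F: no H
  1 × N (charge +1): 3 H
  1 × O: no H
  Total hydrogens = 15.
Net charge +1.
Molecular formula: C15H15FNO+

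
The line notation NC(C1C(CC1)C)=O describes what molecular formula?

C6H11NO

Heavy atoms from the SMILES: 6 C, 1 N, 1 O.
Implicit hydrogens by atom environment:
  2 × C: 2 H each → 4
  2 × C: 1 H each → 2
  1 × C: 3 H
  1 × C: no H
  1 × N: 2 H
  1 × O: no H
  Total hydrogens = 11.
Molecular formula: C6H11NO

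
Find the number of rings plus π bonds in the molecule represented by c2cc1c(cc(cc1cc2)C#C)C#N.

11

Molecular formula from the SMILES: C13H7N.
DoU = (2C + 2 + N − H − X)/2 = (2·13 + 2 + 1 − 7 − 0)/2 = 22/2 = 11.
(Structurally: 2 ring(s) + 9 π bond(s) = 11.)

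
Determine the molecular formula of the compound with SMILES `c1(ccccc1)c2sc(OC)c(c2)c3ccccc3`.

C17H14OS

Heavy atoms from the SMILES: 17 C, 1 O, 1 S.
Implicit hydrogens by atom environment:
  11 × C (aromatic): 1 H each → 11
  5 × C (aromatic): no H
  1 × C: 3 H
  1 × O: no H
  1 × S (aromatic): no H
  Total hydrogens = 14.
Molecular formula: C17H14OS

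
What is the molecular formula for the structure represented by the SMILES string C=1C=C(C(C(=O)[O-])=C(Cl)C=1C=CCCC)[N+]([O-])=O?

Heavy atoms from the SMILES: 12 C, 1 Cl, 1 N, 4 O.
Implicit hydrogens by atom environment:
  4 × C (aromatic): no H
  2 × C: 2 H each → 4
  2 × C (aromatic): 1 H each → 2
  2 × C: 1 H each → 2
  2 × O: no H
  2 × O (charge -1): no H
  1 × C: 3 H
  1 × C: no H
  1 × Cl: no H
  1 × N (charge +1): no H
  Total hydrogens = 11.
Net charge -1.
Molecular formula: C12H11ClNO4-

C12H11ClNO4-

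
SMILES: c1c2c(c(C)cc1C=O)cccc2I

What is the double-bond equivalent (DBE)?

8

Molecular formula from the SMILES: C12H9IO.
DoU = (2C + 2 + N − H − X)/2 = (2·12 + 2 + 0 − 9 − 1)/2 = 16/2 = 8.
(Structurally: 2 ring(s) + 6 π bond(s) = 8.)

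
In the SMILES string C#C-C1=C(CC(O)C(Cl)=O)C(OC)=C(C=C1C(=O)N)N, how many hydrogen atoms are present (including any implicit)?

13

Hydrogens are implicit in SMILES; fill each atom to its normal valence:
  5 × C (aromatic): no H
  3 × C: no H
  3 × O: no H
  2 × C: 1 H each → 2
  2 × N: 2 H each → 4
  1 × C: 3 H
  1 × C: 2 H
  1 × C (aromatic): 1 H
  1 × Cl: no H
  1 × O: 1 H
  Total hydrogens = 13.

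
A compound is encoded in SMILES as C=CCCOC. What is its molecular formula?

Heavy atoms from the SMILES: 5 C, 1 O.
Implicit hydrogens by atom environment:
  3 × C: 2 H each → 6
  1 × C: 3 H
  1 × C: 1 H
  1 × O: no H
  Total hydrogens = 10.
Molecular formula: C5H10O

C5H10O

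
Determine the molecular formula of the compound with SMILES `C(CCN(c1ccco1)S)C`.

C8H13NOS

Heavy atoms from the SMILES: 8 C, 1 N, 1 O, 1 S.
Implicit hydrogens by atom environment:
  3 × C: 2 H each → 6
  3 × C (aromatic): 1 H each → 3
  1 × C: 3 H
  1 × C (aromatic): no H
  1 × N: no H
  1 × O (aromatic): no H
  1 × S: 1 H
  Total hydrogens = 13.
Molecular formula: C8H13NOS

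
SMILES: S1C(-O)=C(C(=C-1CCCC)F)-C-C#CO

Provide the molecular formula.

Heavy atoms from the SMILES: 11 C, 1 F, 2 O, 1 S.
Implicit hydrogens by atom environment:
  4 × C: 2 H each → 8
  4 × C (aromatic): no H
  2 × C: no H
  2 × O: 1 H each → 2
  1 × C: 3 H
  1 × F: no H
  1 × S (aromatic): no H
  Total hydrogens = 13.
Molecular formula: C11H13FO2S

C11H13FO2S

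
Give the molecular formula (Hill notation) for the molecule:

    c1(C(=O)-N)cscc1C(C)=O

Heavy atoms from the SMILES: 7 C, 1 N, 2 O, 1 S.
Implicit hydrogens by atom environment:
  2 × C (aromatic): 1 H each → 2
  2 × C (aromatic): no H
  2 × C: no H
  2 × O: no H
  1 × C: 3 H
  1 × N: 2 H
  1 × S (aromatic): no H
  Total hydrogens = 7.
Molecular formula: C7H7NO2S

C7H7NO2S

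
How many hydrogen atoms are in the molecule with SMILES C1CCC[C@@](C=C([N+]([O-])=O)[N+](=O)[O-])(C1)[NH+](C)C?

18

Hydrogens are implicit in SMILES; fill each atom to its normal valence:
  5 × C: 2 H each → 10
  2 × C: 3 H each → 6
  2 × C: no H
  2 × N (charge +1): no H
  2 × O: no H
  2 × O (charge -1): no H
  1 × C: 1 H
  1 × N (charge +1): 1 H
  Total hydrogens = 18.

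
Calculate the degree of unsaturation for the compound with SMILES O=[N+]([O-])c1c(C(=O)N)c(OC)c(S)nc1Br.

Molecular formula from the SMILES: C7H6BrN3O4S.
DoU = (2C + 2 + N − H − X)/2 = (2·7 + 2 + 3 − 6 − 1)/2 = 12/2 = 6.
(Structurally: 1 ring(s) + 5 π bond(s) = 6.)

6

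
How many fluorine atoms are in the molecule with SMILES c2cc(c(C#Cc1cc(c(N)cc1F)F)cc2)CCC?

The symbol for fluorine appears 2 times in the SMILES.

2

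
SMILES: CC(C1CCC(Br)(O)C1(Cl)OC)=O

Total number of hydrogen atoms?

Hydrogens are implicit in SMILES; fill each atom to its normal valence:
  3 × C: no H
  2 × C: 3 H each → 6
  2 × C: 2 H each → 4
  2 × O: no H
  1 × Br: no H
  1 × C: 1 H
  1 × Cl: no H
  1 × O: 1 H
  Total hydrogens = 12.

12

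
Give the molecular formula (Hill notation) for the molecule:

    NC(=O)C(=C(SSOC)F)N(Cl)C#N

Heavy atoms from the SMILES: 5 C, 1 Cl, 1 F, 3 N, 2 O, 2 S.
Implicit hydrogens by atom environment:
  4 × C: no H
  2 × N: no H
  2 × O: no H
  2 × S: no H
  1 × C: 3 H
  1 × Cl: no H
  1 × F: no H
  1 × N: 2 H
  Total hydrogens = 5.
Molecular formula: C5H5ClFN3O2S2

C5H5ClFN3O2S2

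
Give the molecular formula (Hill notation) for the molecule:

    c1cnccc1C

Heavy atoms from the SMILES: 6 C, 1 N.
Implicit hydrogens by atom environment:
  4 × C (aromatic): 1 H each → 4
  1 × C: 3 H
  1 × C (aromatic): no H
  1 × N (aromatic): no H
  Total hydrogens = 7.
Molecular formula: C6H7N

C6H7N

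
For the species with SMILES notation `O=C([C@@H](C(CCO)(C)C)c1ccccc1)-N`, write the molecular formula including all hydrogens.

Heavy atoms from the SMILES: 13 C, 1 N, 2 O.
Implicit hydrogens by atom environment:
  5 × C (aromatic): 1 H each → 5
  2 × C: 3 H each → 6
  2 × C: 2 H each → 4
  2 × C: no H
  1 × C: 1 H
  1 × C (aromatic): no H
  1 × N: 2 H
  1 × O: 1 H
  1 × O: no H
  Total hydrogens = 19.
Molecular formula: C13H19NO2

C13H19NO2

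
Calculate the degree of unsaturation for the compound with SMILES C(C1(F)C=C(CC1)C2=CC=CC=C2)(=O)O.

Molecular formula from the SMILES: C12H11FO2.
DoU = (2C + 2 + N − H − X)/2 = (2·12 + 2 + 0 − 11 − 1)/2 = 14/2 = 7.
(Structurally: 2 ring(s) + 5 π bond(s) = 7.)

7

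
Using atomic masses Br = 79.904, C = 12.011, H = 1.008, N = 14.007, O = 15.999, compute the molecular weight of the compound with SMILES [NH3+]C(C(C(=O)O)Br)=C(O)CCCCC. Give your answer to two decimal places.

267.14

Molecular formula: C9H17BrNO3+.
M = 1×79.904 + 9×12.011 + 17×1.008 + 1×14.007 + 3×15.999 = 267.14 g/mol.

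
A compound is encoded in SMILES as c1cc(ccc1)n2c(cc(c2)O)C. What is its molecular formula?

C11H11NO

Heavy atoms from the SMILES: 11 C, 1 N, 1 O.
Implicit hydrogens by atom environment:
  7 × C (aromatic): 1 H each → 7
  3 × C (aromatic): no H
  1 × C: 3 H
  1 × N (aromatic): no H
  1 × O: 1 H
  Total hydrogens = 11.
Molecular formula: C11H11NO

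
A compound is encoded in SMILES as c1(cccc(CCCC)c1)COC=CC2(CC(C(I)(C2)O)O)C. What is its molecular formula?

C19H27IO3

Heavy atoms from the SMILES: 19 C, 1 I, 3 O.
Implicit hydrogens by atom environment:
  6 × C: 2 H each → 12
  4 × C (aromatic): 1 H each → 4
  3 × C: 1 H each → 3
  2 × C: 3 H each → 6
  2 × C: no H
  2 × C (aromatic): no H
  2 × O: 1 H each → 2
  1 × I: no H
  1 × O: no H
  Total hydrogens = 27.
Molecular formula: C19H27IO3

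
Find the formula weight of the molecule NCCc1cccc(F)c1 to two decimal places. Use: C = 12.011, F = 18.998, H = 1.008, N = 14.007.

Molecular formula: C8H10FN.
M = 8×12.011 + 1×18.998 + 10×1.008 + 1×14.007 = 139.17 g/mol.

139.17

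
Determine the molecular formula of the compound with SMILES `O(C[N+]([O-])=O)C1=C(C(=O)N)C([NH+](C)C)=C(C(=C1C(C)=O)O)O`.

Heavy atoms from the SMILES: 12 C, 3 N, 7 O.
Implicit hydrogens by atom environment:
  6 × C (aromatic): no H
  4 × O: no H
  3 × C: 3 H each → 9
  2 × C: no H
  2 × O: 1 H each → 2
  1 × C: 2 H
  1 × N: 2 H
  1 × N (charge +1): 1 H
  1 × N (charge +1): no H
  1 × O (charge -1): no H
  Total hydrogens = 16.
Net charge +1.
Molecular formula: C12H16N3O7+

C12H16N3O7+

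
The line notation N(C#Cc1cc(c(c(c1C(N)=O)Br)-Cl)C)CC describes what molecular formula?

C12H12BrClN2O

Heavy atoms from the SMILES: 1 Br, 12 C, 1 Cl, 2 N, 1 O.
Implicit hydrogens by atom environment:
  5 × C (aromatic): no H
  3 × C: no H
  2 × C: 3 H each → 6
  1 × Br: no H
  1 × C: 2 H
  1 × C (aromatic): 1 H
  1 × Cl: no H
  1 × N: 2 H
  1 × N: 1 H
  1 × O: no H
  Total hydrogens = 12.
Molecular formula: C12H12BrClN2O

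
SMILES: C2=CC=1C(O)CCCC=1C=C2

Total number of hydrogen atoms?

Hydrogens are implicit in SMILES; fill each atom to its normal valence:
  4 × C (aromatic): 1 H each → 4
  3 × C: 2 H each → 6
  2 × C (aromatic): no H
  1 × C: 1 H
  1 × O: 1 H
  Total hydrogens = 12.

12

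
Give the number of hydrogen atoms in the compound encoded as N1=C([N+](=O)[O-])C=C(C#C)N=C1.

3

Hydrogens are implicit in SMILES; fill each atom to its normal valence:
  2 × C (aromatic): 1 H each → 2
  2 × C (aromatic): no H
  2 × N (aromatic): no H
  1 × C: 1 H
  1 × C: no H
  1 × N (charge +1): no H
  1 × O: no H
  1 × O (charge -1): no H
  Total hydrogens = 3.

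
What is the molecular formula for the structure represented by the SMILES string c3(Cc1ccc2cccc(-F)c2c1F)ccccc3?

C17H12F2

Heavy atoms from the SMILES: 17 C, 2 F.
Implicit hydrogens by atom environment:
  10 × C (aromatic): 1 H each → 10
  6 × C (aromatic): no H
  2 × F: no H
  1 × C: 2 H
  Total hydrogens = 12.
Molecular formula: C17H12F2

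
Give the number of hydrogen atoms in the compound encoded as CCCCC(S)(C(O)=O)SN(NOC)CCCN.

Hydrogens are implicit in SMILES; fill each atom to its normal valence:
  6 × C: 2 H each → 12
  2 × C: 3 H each → 6
  2 × C: no H
  2 × O: no H
  1 × N: 2 H
  1 × N: 1 H
  1 × N: no H
  1 × O: 1 H
  1 × S: 1 H
  1 × S: no H
  Total hydrogens = 23.

23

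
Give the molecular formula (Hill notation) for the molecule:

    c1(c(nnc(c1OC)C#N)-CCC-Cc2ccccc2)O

Heavy atoms from the SMILES: 16 C, 3 N, 2 O.
Implicit hydrogens by atom environment:
  5 × C (aromatic): 1 H each → 5
  5 × C (aromatic): no H
  4 × C: 2 H each → 8
  2 × N (aromatic): no H
  1 × C: 3 H
  1 × C: no H
  1 × N: no H
  1 × O: 1 H
  1 × O: no H
  Total hydrogens = 17.
Molecular formula: C16H17N3O2

C16H17N3O2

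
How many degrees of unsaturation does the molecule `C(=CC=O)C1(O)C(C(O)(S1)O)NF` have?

3

Molecular formula from the SMILES: C6H8FNO4S.
DoU = (2C + 2 + N − H − X)/2 = (2·6 + 2 + 1 − 8 − 1)/2 = 6/2 = 3.
(Structurally: 1 ring(s) + 2 π bond(s) = 3.)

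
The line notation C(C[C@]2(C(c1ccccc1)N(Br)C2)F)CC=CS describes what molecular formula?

C14H17BrFNS

Heavy atoms from the SMILES: 1 Br, 14 C, 1 F, 1 N, 1 S.
Implicit hydrogens by atom environment:
  5 × C (aromatic): 1 H each → 5
  4 × C: 2 H each → 8
  3 × C: 1 H each → 3
  1 × Br: no H
  1 × C: no H
  1 × C (aromatic): no H
  1 × F: no H
  1 × N: no H
  1 × S: 1 H
  Total hydrogens = 17.
Molecular formula: C14H17BrFNS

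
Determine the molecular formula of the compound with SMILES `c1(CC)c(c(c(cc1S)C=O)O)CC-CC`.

C13H18O2S

Heavy atoms from the SMILES: 13 C, 2 O, 1 S.
Implicit hydrogens by atom environment:
  5 × C (aromatic): no H
  4 × C: 2 H each → 8
  2 × C: 3 H each → 6
  1 × C (aromatic): 1 H
  1 × C: 1 H
  1 × O: 1 H
  1 × O: no H
  1 × S: 1 H
  Total hydrogens = 18.
Molecular formula: C13H18O2S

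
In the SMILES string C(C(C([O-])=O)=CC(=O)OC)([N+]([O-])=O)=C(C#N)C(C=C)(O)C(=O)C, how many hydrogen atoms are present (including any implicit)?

11

Hydrogens are implicit in SMILES; fill each atom to its normal valence:
  8 × C: no H
  5 × O: no H
  2 × C: 3 H each → 6
  2 × C: 1 H each → 2
  2 × O (charge -1): no H
  1 × C: 2 H
  1 × N (charge +1): no H
  1 × N: no H
  1 × O: 1 H
  Total hydrogens = 11.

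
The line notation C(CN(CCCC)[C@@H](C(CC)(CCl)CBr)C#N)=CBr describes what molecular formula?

Heavy atoms from the SMILES: 2 Br, 14 C, 1 Cl, 2 N.
Implicit hydrogens by atom environment:
  7 × C: 2 H each → 14
  3 × C: 1 H each → 3
  2 × Br: no H
  2 × C: 3 H each → 6
  2 × C: no H
  2 × N: no H
  1 × Cl: no H
  Total hydrogens = 23.
Molecular formula: C14H23Br2ClN2

C14H23Br2ClN2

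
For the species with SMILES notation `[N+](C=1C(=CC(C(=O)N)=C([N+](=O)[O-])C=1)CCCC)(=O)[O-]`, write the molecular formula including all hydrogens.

C11H13N3O5

Heavy atoms from the SMILES: 11 C, 3 N, 5 O.
Implicit hydrogens by atom environment:
  4 × C (aromatic): no H
  3 × C: 2 H each → 6
  3 × O: no H
  2 × C (aromatic): 1 H each → 2
  2 × N (charge +1): no H
  2 × O (charge -1): no H
  1 × C: 3 H
  1 × C: no H
  1 × N: 2 H
  Total hydrogens = 13.
Molecular formula: C11H13N3O5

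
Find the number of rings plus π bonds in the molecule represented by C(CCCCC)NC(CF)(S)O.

Molecular formula from the SMILES: C8H18FNOS.
DoU = (2C + 2 + N − H − X)/2 = (2·8 + 2 + 1 − 18 − 1)/2 = 0/2 = 0.
(Structurally: 0 ring(s) + 0 π bond(s) = 0.)

0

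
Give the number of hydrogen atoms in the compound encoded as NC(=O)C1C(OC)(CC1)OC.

Hydrogens are implicit in SMILES; fill each atom to its normal valence:
  3 × O: no H
  2 × C: 3 H each → 6
  2 × C: 2 H each → 4
  2 × C: no H
  1 × C: 1 H
  1 × N: 2 H
  Total hydrogens = 13.

13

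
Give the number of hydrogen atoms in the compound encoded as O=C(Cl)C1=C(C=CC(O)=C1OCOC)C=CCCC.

17

Hydrogens are implicit in SMILES; fill each atom to its normal valence:
  4 × C (aromatic): no H
  3 × C: 2 H each → 6
  3 × O: no H
  2 × C: 3 H each → 6
  2 × C (aromatic): 1 H each → 2
  2 × C: 1 H each → 2
  1 × C: no H
  1 × Cl: no H
  1 × O: 1 H
  Total hydrogens = 17.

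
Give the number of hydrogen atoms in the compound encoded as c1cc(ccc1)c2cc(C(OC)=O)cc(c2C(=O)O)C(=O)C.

Hydrogens are implicit in SMILES; fill each atom to its normal valence:
  7 × C (aromatic): 1 H each → 7
  5 × C (aromatic): no H
  4 × O: no H
  3 × C: no H
  2 × C: 3 H each → 6
  1 × O: 1 H
  Total hydrogens = 14.

14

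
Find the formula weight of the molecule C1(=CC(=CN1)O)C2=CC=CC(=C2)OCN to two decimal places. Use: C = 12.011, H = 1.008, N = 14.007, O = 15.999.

204.23

Molecular formula: C11H12N2O2.
M = 11×12.011 + 12×1.008 + 2×14.007 + 2×15.999 = 204.23 g/mol.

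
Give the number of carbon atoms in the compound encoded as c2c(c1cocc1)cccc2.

The symbol for carbon appears 10 times in the SMILES. Lowercase c denotes aromatic carbon and counts toward C.

10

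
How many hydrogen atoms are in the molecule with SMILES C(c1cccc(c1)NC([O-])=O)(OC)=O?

8

Hydrogens are implicit in SMILES; fill each atom to its normal valence:
  4 × C (aromatic): 1 H each → 4
  3 × O: no H
  2 × C (aromatic): no H
  2 × C: no H
  1 × C: 3 H
  1 × N: 1 H
  1 × O (charge -1): no H
  Total hydrogens = 8.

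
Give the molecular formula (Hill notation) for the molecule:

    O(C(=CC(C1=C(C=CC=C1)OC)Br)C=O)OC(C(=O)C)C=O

Heavy atoms from the SMILES: 1 Br, 15 C, 6 O.
Implicit hydrogens by atom environment:
  6 × O: no H
  5 × C: 1 H each → 5
  4 × C (aromatic): 1 H each → 4
  2 × C: 3 H each → 6
  2 × C: no H
  2 × C (aromatic): no H
  1 × Br: no H
  Total hydrogens = 15.
Molecular formula: C15H15BrO6

C15H15BrO6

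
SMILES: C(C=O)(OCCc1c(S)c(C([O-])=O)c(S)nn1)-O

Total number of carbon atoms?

9

The symbol for carbon appears 9 times in the SMILES. Lowercase c denotes aromatic carbon and counts toward C.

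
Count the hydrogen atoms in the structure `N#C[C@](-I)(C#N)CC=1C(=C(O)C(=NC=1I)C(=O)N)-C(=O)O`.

6

Hydrogens are implicit in SMILES; fill each atom to its normal valence:
  5 × C (aromatic): no H
  5 × C: no H
  2 × I: no H
  2 × N: no H
  2 × O: 1 H each → 2
  2 × O: no H
  1 × C: 2 H
  1 × N: 2 H
  1 × N (aromatic): no H
  Total hydrogens = 6.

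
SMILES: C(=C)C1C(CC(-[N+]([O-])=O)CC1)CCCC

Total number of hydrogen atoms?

Hydrogens are implicit in SMILES; fill each atom to its normal valence:
  7 × C: 2 H each → 14
  4 × C: 1 H each → 4
  1 × C: 3 H
  1 × N (charge +1): no H
  1 × O: no H
  1 × O (charge -1): no H
  Total hydrogens = 21.

21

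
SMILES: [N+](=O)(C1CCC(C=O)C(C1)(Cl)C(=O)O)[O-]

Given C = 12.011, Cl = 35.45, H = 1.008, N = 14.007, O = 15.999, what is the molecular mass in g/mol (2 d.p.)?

Molecular formula: C8H10ClNO5.
M = 8×12.011 + 1×35.45 + 10×1.008 + 1×14.007 + 5×15.999 = 235.62 g/mol.

235.62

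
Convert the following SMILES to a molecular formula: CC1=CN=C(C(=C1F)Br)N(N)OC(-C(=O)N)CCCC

C12H18BrFN4O2

Heavy atoms from the SMILES: 1 Br, 12 C, 1 F, 4 N, 2 O.
Implicit hydrogens by atom environment:
  4 × C (aromatic): no H
  3 × C: 2 H each → 6
  2 × C: 3 H each → 6
  2 × N: 2 H each → 4
  2 × O: no H
  1 × Br: no H
  1 × C (aromatic): 1 H
  1 × C: 1 H
  1 × C: no H
  1 × F: no H
  1 × N (aromatic): no H
  1 × N: no H
  Total hydrogens = 18.
Molecular formula: C12H18BrFN4O2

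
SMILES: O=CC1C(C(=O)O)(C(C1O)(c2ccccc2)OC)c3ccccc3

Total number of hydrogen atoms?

Hydrogens are implicit in SMILES; fill each atom to its normal valence:
  10 × C (aromatic): 1 H each → 10
  3 × C: 1 H each → 3
  3 × C: no H
  3 × O: no H
  2 × C (aromatic): no H
  2 × O: 1 H each → 2
  1 × C: 3 H
  Total hydrogens = 18.

18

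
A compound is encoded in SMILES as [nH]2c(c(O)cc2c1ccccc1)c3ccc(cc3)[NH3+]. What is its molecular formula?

Heavy atoms from the SMILES: 16 C, 2 N, 1 O.
Implicit hydrogens by atom environment:
  10 × C (aromatic): 1 H each → 10
  6 × C (aromatic): no H
  1 × N (charge +1): 3 H
  1 × N (aromatic): 1 H
  1 × O: 1 H
  Total hydrogens = 15.
Net charge +1.
Molecular formula: C16H15N2O+

C16H15N2O+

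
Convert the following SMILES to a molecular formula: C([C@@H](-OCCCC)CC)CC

Heavy atoms from the SMILES: 10 C, 1 O.
Implicit hydrogens by atom environment:
  6 × C: 2 H each → 12
  3 × C: 3 H each → 9
  1 × C: 1 H
  1 × O: no H
  Total hydrogens = 22.
Molecular formula: C10H22O

C10H22O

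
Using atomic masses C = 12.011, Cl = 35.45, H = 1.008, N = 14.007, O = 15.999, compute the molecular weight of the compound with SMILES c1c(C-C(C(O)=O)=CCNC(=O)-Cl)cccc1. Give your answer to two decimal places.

Molecular formula: C12H12ClNO3.
M = 12×12.011 + 1×35.45 + 12×1.008 + 1×14.007 + 3×15.999 = 253.68 g/mol.

253.68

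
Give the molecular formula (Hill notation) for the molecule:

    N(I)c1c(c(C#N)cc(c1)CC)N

C9H10IN3

Heavy atoms from the SMILES: 9 C, 1 I, 3 N.
Implicit hydrogens by atom environment:
  4 × C (aromatic): no H
  2 × C (aromatic): 1 H each → 2
  1 × C: 3 H
  1 × C: 2 H
  1 × C: no H
  1 × I: no H
  1 × N: 2 H
  1 × N: 1 H
  1 × N: no H
  Total hydrogens = 10.
Molecular formula: C9H10IN3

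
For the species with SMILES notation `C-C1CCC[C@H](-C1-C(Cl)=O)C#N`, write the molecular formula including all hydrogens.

C9H12ClNO

Heavy atoms from the SMILES: 9 C, 1 Cl, 1 N, 1 O.
Implicit hydrogens by atom environment:
  3 × C: 2 H each → 6
  3 × C: 1 H each → 3
  2 × C: no H
  1 × C: 3 H
  1 × Cl: no H
  1 × N: no H
  1 × O: no H
  Total hydrogens = 12.
Molecular formula: C9H12ClNO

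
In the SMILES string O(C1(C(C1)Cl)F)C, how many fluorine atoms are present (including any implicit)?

1

The symbol for fluorine appears 1 time in the SMILES.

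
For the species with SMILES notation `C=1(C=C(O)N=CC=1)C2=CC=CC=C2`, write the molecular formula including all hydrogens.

Heavy atoms from the SMILES: 11 C, 1 N, 1 O.
Implicit hydrogens by atom environment:
  8 × C (aromatic): 1 H each → 8
  3 × C (aromatic): no H
  1 × N (aromatic): no H
  1 × O: 1 H
  Total hydrogens = 9.
Molecular formula: C11H9NO

C11H9NO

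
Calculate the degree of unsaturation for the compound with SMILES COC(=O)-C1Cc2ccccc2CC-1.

6

Molecular formula from the SMILES: C12H14O2.
DoU = (2C + 2 + N − H − X)/2 = (2·12 + 2 + 0 − 14 − 0)/2 = 12/2 = 6.
(Structurally: 2 ring(s) + 4 π bond(s) = 6.)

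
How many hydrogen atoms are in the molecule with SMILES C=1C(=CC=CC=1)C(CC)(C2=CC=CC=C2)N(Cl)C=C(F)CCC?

Hydrogens are implicit in SMILES; fill each atom to its normal valence:
  10 × C (aromatic): 1 H each → 10
  3 × C: 2 H each → 6
  2 × C: 3 H each → 6
  2 × C: no H
  2 × C (aromatic): no H
  1 × C: 1 H
  1 × Cl: no H
  1 × F: no H
  1 × N: no H
  Total hydrogens = 23.

23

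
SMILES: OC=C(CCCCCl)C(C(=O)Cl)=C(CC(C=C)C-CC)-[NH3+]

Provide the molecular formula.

Heavy atoms from the SMILES: 16 C, 2 Cl, 1 N, 2 O.
Implicit hydrogens by atom environment:
  8 × C: 2 H each → 16
  4 × C: no H
  3 × C: 1 H each → 3
  2 × Cl: no H
  1 × C: 3 H
  1 × N (charge +1): 3 H
  1 × O: 1 H
  1 × O: no H
  Total hydrogens = 26.
Net charge +1.
Molecular formula: C16H26Cl2NO2+

C16H26Cl2NO2+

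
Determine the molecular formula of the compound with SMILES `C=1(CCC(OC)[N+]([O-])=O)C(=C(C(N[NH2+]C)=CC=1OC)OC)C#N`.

Heavy atoms from the SMILES: 14 C, 4 N, 5 O.
Implicit hydrogens by atom environment:
  5 × C (aromatic): no H
  4 × C: 3 H each → 12
  4 × O: no H
  2 × C: 2 H each → 4
  1 × C (aromatic): 1 H
  1 × C: 1 H
  1 × C: no H
  1 × N (charge +1): 2 H
  1 × N: 1 H
  1 × N: no H
  1 × N (charge +1): no H
  1 × O (charge -1): no H
  Total hydrogens = 21.
Net charge +1.
Molecular formula: C14H21N4O5+

C14H21N4O5+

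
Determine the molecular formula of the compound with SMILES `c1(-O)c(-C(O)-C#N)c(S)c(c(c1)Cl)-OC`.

Heavy atoms from the SMILES: 9 C, 1 Cl, 1 N, 3 O, 1 S.
Implicit hydrogens by atom environment:
  5 × C (aromatic): no H
  2 × O: 1 H each → 2
  1 × C: 3 H
  1 × C (aromatic): 1 H
  1 × C: 1 H
  1 × C: no H
  1 × Cl: no H
  1 × N: no H
  1 × O: no H
  1 × S: 1 H
  Total hydrogens = 8.
Molecular formula: C9H8ClNO3S

C9H8ClNO3S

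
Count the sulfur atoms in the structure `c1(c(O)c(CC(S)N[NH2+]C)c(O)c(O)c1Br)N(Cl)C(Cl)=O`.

The symbol for sulfur appears 1 time in the SMILES.

1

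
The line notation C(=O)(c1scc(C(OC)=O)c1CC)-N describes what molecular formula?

C9H11NO3S

Heavy atoms from the SMILES: 9 C, 1 N, 3 O, 1 S.
Implicit hydrogens by atom environment:
  3 × C (aromatic): no H
  3 × O: no H
  2 × C: 3 H each → 6
  2 × C: no H
  1 × C: 2 H
  1 × C (aromatic): 1 H
  1 × N: 2 H
  1 × S (aromatic): no H
  Total hydrogens = 11.
Molecular formula: C9H11NO3S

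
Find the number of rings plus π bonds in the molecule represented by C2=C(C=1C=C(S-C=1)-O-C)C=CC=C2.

7

Molecular formula from the SMILES: C11H10OS.
DoU = (2C + 2 + N − H − X)/2 = (2·11 + 2 + 0 − 10 − 0)/2 = 14/2 = 7.
(Structurally: 2 ring(s) + 5 π bond(s) = 7.)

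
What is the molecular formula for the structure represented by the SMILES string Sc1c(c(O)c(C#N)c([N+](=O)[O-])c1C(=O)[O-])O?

Heavy atoms from the SMILES: 8 C, 2 N, 6 O, 1 S.
Implicit hydrogens by atom environment:
  6 × C (aromatic): no H
  2 × C: no H
  2 × O: 1 H each → 2
  2 × O: no H
  2 × O (charge -1): no H
  1 × N: no H
  1 × N (charge +1): no H
  1 × S: 1 H
  Total hydrogens = 3.
Net charge -1.
Molecular formula: C8H3N2O6S-

C8H3N2O6S-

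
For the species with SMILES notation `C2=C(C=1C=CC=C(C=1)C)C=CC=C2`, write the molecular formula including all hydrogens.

Heavy atoms from the SMILES: 13 C.
Implicit hydrogens by atom environment:
  9 × C (aromatic): 1 H each → 9
  3 × C (aromatic): no H
  1 × C: 3 H
  Total hydrogens = 12.
Molecular formula: C13H12

C13H12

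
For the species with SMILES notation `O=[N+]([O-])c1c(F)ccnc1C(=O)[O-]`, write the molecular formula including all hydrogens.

Heavy atoms from the SMILES: 6 C, 1 F, 2 N, 4 O.
Implicit hydrogens by atom environment:
  3 × C (aromatic): no H
  2 × C (aromatic): 1 H each → 2
  2 × O: no H
  2 × O (charge -1): no H
  1 × C: no H
  1 × F: no H
  1 × N (aromatic): no H
  1 × N (charge +1): no H
  Total hydrogens = 2.
Net charge -1.
Molecular formula: C6H2FN2O4-

C6H2FN2O4-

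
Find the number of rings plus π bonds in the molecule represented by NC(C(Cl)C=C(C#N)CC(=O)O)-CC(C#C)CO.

Molecular formula from the SMILES: C12H15ClN2O3.
DoU = (2C + 2 + N − H − X)/2 = (2·12 + 2 + 2 − 15 − 1)/2 = 12/2 = 6.
(Structurally: 0 ring(s) + 6 π bond(s) = 6.)

6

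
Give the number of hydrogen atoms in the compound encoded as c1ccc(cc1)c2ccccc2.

Hydrogens are implicit in SMILES; fill each atom to its normal valence:
  10 × C (aromatic): 1 H each → 10
  2 × C (aromatic): no H
  Total hydrogens = 10.

10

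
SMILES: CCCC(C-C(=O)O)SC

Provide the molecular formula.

Heavy atoms from the SMILES: 7 C, 2 O, 1 S.
Implicit hydrogens by atom environment:
  3 × C: 2 H each → 6
  2 × C: 3 H each → 6
  1 × C: 1 H
  1 × C: no H
  1 × O: 1 H
  1 × O: no H
  1 × S: no H
  Total hydrogens = 14.
Molecular formula: C7H14O2S

C7H14O2S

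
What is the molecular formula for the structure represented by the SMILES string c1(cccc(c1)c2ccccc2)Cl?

C12H9Cl

Heavy atoms from the SMILES: 12 C, 1 Cl.
Implicit hydrogens by atom environment:
  9 × C (aromatic): 1 H each → 9
  3 × C (aromatic): no H
  1 × Cl: no H
  Total hydrogens = 9.
Molecular formula: C12H9Cl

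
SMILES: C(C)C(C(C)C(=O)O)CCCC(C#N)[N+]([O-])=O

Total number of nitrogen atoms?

The symbol for nitrogen appears 2 times in the SMILES.

2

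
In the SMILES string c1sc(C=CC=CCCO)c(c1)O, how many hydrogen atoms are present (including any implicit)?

Hydrogens are implicit in SMILES; fill each atom to its normal valence:
  4 × C: 1 H each → 4
  2 × C: 2 H each → 4
  2 × C (aromatic): 1 H each → 2
  2 × C (aromatic): no H
  2 × O: 1 H each → 2
  1 × S (aromatic): no H
  Total hydrogens = 12.

12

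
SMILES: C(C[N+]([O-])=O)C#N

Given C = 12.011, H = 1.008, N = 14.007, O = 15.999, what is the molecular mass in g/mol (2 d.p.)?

Molecular formula: C3H4N2O2.
M = 3×12.011 + 4×1.008 + 2×14.007 + 2×15.999 = 100.08 g/mol.

100.08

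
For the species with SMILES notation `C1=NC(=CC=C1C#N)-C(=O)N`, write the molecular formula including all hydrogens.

C7H5N3O

Heavy atoms from the SMILES: 7 C, 3 N, 1 O.
Implicit hydrogens by atom environment:
  3 × C (aromatic): 1 H each → 3
  2 × C (aromatic): no H
  2 × C: no H
  1 × N: 2 H
  1 × N (aromatic): no H
  1 × N: no H
  1 × O: no H
  Total hydrogens = 5.
Molecular formula: C7H5N3O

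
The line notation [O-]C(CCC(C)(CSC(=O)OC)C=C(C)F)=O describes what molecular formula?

C11H16FO4S-

Heavy atoms from the SMILES: 11 C, 1 F, 4 O, 1 S.
Implicit hydrogens by atom environment:
  4 × C: no H
  3 × C: 3 H each → 9
  3 × C: 2 H each → 6
  3 × O: no H
  1 × C: 1 H
  1 × F: no H
  1 × O (charge -1): no H
  1 × S: no H
  Total hydrogens = 16.
Net charge -1.
Molecular formula: C11H16FO4S-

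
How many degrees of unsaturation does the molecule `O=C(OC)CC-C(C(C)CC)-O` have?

Molecular formula from the SMILES: C9H18O3.
DoU = (2C + 2 + N − H − X)/2 = (2·9 + 2 + 0 − 18 − 0)/2 = 2/2 = 1.
(Structurally: 0 ring(s) + 1 π bond(s) = 1.)

1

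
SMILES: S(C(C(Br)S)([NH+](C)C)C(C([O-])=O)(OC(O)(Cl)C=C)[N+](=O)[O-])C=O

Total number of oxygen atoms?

7

The symbol for oxygen appears 7 times in the SMILES.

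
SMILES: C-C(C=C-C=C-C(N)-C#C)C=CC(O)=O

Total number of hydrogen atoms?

15

Hydrogens are implicit in SMILES; fill each atom to its normal valence:
  9 × C: 1 H each → 9
  2 × C: no H
  1 × C: 3 H
  1 × N: 2 H
  1 × O: 1 H
  1 × O: no H
  Total hydrogens = 15.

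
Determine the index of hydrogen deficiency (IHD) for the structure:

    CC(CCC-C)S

0

Molecular formula from the SMILES: C6H14S.
DoU = (2C + 2 + N − H − X)/2 = (2·6 + 2 + 0 − 14 − 0)/2 = 0/2 = 0.
(Structurally: 0 ring(s) + 0 π bond(s) = 0.)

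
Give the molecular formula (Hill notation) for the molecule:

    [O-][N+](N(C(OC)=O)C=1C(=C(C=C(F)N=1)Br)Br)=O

C7H4Br2FN3O4

Heavy atoms from the SMILES: 2 Br, 7 C, 1 F, 3 N, 4 O.
Implicit hydrogens by atom environment:
  4 × C (aromatic): no H
  3 × O: no H
  2 × Br: no H
  1 × C: 3 H
  1 × C (aromatic): 1 H
  1 × C: no H
  1 × F: no H
  1 × N (aromatic): no H
  1 × N: no H
  1 × N (charge +1): no H
  1 × O (charge -1): no H
  Total hydrogens = 4.
Molecular formula: C7H4Br2FN3O4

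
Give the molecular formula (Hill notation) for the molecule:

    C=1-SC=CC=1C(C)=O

Heavy atoms from the SMILES: 6 C, 1 O, 1 S.
Implicit hydrogens by atom environment:
  3 × C (aromatic): 1 H each → 3
  1 × C: 3 H
  1 × C (aromatic): no H
  1 × C: no H
  1 × O: no H
  1 × S (aromatic): no H
  Total hydrogens = 6.
Molecular formula: C6H6OS

C6H6OS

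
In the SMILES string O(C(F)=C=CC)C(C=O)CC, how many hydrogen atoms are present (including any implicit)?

11

Hydrogens are implicit in SMILES; fill each atom to its normal valence:
  3 × C: 1 H each → 3
  2 × C: 3 H each → 6
  2 × C: no H
  2 × O: no H
  1 × C: 2 H
  1 × F: no H
  Total hydrogens = 11.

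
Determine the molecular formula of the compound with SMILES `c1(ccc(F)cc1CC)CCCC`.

Heavy atoms from the SMILES: 12 C, 1 F.
Implicit hydrogens by atom environment:
  4 × C: 2 H each → 8
  3 × C (aromatic): 1 H each → 3
  3 × C (aromatic): no H
  2 × C: 3 H each → 6
  1 × F: no H
  Total hydrogens = 17.
Molecular formula: C12H17F

C12H17F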